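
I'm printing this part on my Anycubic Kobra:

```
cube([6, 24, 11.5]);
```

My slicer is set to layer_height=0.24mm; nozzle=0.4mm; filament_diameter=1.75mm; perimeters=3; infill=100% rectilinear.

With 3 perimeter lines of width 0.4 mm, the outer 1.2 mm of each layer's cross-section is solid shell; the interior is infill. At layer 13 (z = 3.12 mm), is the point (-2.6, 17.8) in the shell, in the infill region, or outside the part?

outside

At z = 3.12 mm: the 6×24 cube contributes its full rectangle. Overall, the cross-section is a single solid region. The nearest boundary edge runs (0.00, 24.00)→(0.00, 0.00); distance from the point to it = 2.60 mm. The point is not inside any of the regions above, so it lies outside the cross-section (2.60 mm from the nearest boundary).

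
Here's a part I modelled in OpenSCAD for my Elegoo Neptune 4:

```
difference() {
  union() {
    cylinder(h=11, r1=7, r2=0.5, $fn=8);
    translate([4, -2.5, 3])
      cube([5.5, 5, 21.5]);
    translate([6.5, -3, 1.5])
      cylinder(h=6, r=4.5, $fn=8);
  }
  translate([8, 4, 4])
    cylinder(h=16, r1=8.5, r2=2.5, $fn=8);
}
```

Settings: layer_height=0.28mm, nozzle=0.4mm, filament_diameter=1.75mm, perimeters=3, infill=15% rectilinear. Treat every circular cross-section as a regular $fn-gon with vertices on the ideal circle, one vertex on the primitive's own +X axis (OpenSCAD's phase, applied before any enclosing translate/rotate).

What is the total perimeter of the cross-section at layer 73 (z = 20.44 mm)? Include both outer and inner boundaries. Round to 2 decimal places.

21.00 mm

At z = 20.44 mm: the cone is not intersected at this z (z outside [0, 11]); the cube at (4, -2.5) is present — its section is the full 5.5×5 rectangle (perimeter 21.00 mm); the cylinder at (6.5, -3) is not intersected at this z (z outside [1.5, 7.5]); Taking the union: only the 5.5×5 cube at (4, -2.5) is present, so the union is just that shape — boundary = 21.00 mm; the cone at (8, 4) is not intersected at this z (z outside [4, 20]); Taking the first minus the rest: none of the subtracted shapes is present at this height, so the result so far is unchanged — boundary = 21.00 mm. Overall, the cross-section is a single solid region. Total boundary length (outer) = 21.00 mm.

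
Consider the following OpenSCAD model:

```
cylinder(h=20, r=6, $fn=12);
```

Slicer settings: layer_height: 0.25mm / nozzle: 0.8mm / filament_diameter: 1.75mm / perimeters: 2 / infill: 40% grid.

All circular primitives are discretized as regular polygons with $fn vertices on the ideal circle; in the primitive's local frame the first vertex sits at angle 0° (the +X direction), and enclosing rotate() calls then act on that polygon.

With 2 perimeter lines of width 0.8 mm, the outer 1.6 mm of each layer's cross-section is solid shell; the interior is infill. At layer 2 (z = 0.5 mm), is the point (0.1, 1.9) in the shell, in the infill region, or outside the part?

infill

At z = 0.5 mm: the cylinder: section is a regular 12-gon, circumradius r=6. Overall, the cross-section is a single solid region. The nearest boundary edge runs (3.00, 5.20)→(0.00, 6.00); distance from the point to it = 3.93 mm. The point is inside the cross-section and 3.93 mm from the nearest boundary — more than the 1.6 mm shell width (2 × 0.8), so it's in the infill interior.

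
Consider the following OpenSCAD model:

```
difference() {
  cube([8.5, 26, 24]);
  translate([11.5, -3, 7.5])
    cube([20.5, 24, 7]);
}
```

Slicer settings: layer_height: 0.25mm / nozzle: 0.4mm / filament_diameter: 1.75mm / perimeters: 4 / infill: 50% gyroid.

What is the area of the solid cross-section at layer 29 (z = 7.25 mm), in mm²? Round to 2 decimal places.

At z = 7.25 mm: the 8.5×26 cube contributes its full rectangle (area 221.00 mm²); the cube at (11.5, -3) is not intersected at this z (z outside [7.5, 14.5]); Subtracting the remaining from the first: none of the subtracted shapes is present at this height, so the 8.5×26 cube is unchanged — area = 221.00 mm². Overall, the cross-section is a single solid region. Net area = 221.00 mm².

221.00 mm²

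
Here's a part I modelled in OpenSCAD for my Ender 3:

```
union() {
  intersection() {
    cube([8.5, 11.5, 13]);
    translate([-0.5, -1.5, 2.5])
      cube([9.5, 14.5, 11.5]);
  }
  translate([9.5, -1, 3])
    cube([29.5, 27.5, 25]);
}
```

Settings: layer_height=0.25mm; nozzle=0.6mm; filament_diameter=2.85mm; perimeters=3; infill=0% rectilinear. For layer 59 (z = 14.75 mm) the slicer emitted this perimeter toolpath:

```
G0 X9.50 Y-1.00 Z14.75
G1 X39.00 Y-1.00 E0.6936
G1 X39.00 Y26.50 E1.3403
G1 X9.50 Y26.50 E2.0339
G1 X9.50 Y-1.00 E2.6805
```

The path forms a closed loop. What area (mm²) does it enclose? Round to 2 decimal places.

811.25 mm²

Apply the shoelace formula to the sequence of (X, Y) vertices; enclosed area = 811.25 mm².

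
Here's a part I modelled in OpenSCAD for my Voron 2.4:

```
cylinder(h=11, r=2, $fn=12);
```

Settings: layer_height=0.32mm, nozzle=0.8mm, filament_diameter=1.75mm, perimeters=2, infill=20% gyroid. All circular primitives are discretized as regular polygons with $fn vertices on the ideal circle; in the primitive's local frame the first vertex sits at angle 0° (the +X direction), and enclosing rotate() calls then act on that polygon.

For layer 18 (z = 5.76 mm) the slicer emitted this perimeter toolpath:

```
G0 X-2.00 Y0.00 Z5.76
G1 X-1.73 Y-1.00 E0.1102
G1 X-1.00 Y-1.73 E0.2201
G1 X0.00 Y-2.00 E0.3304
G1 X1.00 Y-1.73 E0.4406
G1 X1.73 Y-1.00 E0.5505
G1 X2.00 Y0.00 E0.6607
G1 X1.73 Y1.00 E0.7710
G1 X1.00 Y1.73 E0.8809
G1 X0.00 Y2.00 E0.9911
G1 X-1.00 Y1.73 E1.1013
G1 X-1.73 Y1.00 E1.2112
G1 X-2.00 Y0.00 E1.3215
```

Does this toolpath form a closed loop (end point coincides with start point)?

yes

Start point (G0): (-2.00, 0.00). End point (last G1): the path returns to the start — closed.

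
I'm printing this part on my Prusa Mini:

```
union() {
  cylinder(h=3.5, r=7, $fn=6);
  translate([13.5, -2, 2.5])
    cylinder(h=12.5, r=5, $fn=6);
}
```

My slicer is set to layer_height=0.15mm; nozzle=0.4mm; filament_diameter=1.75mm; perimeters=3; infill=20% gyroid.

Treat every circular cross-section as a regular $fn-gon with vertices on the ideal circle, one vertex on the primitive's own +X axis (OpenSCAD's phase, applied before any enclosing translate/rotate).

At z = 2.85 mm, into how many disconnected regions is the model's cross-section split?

2

At z = 2.85 mm: the r=7 cylinder contributes a regular 6-gon of circumradius 7; the r=5 cylinder at (13.5, -2) contributes a regular 6-gon of circumradius 5; Merging all regions: the 2 present regions are separate (no shared area or edge), so areas and boundary lengths simply add and each stays a separate island — 2 connected regions. The result has 2 disconnected regions.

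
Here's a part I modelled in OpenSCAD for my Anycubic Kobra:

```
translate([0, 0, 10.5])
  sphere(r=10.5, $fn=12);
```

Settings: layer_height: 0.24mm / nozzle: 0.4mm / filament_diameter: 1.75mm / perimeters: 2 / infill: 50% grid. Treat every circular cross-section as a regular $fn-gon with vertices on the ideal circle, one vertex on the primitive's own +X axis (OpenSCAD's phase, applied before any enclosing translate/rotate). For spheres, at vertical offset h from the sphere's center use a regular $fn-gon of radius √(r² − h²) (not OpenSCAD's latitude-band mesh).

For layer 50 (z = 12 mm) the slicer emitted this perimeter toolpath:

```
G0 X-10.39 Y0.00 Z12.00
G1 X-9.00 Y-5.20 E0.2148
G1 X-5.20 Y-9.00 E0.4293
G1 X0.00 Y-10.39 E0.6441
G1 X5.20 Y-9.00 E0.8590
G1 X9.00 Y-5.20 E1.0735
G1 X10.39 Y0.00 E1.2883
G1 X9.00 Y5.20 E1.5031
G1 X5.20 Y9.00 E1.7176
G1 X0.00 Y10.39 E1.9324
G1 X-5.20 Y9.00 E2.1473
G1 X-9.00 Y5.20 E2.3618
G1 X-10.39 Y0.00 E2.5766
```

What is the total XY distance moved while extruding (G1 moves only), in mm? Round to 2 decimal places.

64.56 mm

Sum the Euclidean lengths of each G1 segment: total = 64.56 mm.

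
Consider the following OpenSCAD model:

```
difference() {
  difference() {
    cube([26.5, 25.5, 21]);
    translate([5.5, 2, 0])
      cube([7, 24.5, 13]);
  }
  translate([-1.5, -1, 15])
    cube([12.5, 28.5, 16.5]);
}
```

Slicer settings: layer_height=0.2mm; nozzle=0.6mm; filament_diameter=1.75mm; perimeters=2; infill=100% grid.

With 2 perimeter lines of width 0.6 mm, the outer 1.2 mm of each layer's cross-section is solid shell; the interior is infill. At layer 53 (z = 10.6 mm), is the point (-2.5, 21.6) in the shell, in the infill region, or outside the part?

At z = 10.6 mm: the cube is present — its section is the full 26.5×25.5 rectangle; the 7×24.5 cube at (5.5, 2) contributes its full rectangle; Taking the first minus the rest: starting from the 26.5×25.5 cube, the 7×24.5 cube at (5.5, 2) partially overlaps it — only the 164.50 mm² overlap (of its 171.50 mm²) is removed, clipping the outline — 1 connected region; the cube at (-1.5, -1) does not reach this height (z outside [15, 31.5]); Taking the first minus the rest: none of the subtracted shapes is present at this height, so that combined region is unchanged — 1 connected region. Overall, the cross-section is a single solid region. The nearest boundary edge runs (0.00, 0.00)→(0.00, 25.50); distance from the point to it = 2.50 mm. The point is not inside any of the regions above, so it lies outside the cross-section (2.50 mm from the nearest boundary).

outside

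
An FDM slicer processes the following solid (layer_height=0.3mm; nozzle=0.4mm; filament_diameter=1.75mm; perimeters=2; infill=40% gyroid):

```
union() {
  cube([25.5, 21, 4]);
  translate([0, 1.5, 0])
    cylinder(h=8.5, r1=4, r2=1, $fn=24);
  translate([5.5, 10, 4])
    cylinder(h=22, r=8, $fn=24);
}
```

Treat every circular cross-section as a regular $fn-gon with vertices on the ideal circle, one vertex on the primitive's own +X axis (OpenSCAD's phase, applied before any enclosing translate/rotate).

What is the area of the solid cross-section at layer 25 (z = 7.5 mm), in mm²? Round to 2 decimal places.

At z = 7.5 mm: the cube does not reach this height (z outside [0, 4]); the cone at (0, 1.5) (r1=4→r2=1) has section circumradius 1.353 here — a regular 24-gon (area = (24/2)·1.353²·sin(360°/24) = 5.69 mm²); the r=8 cylinder at (5.5, 10) contributes a regular 24-gon of circumradius 8 (area = (24/2)·8.000²·sin(360°/24) = 198.77 mm²); Combining (union): the 2 present regions are separate (no shared area or edge), so areas and boundary lengths simply add and each stays a separate island — area = 204.46 mm². Overall, the cross-section has 2 separate islands. Net area = 204.46 mm².

204.46 mm²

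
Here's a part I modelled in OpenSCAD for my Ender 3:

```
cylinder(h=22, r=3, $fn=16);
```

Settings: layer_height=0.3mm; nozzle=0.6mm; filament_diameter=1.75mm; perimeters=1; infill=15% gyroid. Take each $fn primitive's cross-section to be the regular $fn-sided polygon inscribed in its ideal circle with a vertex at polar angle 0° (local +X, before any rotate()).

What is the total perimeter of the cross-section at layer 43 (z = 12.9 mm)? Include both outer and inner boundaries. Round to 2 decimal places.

18.73 mm

At z = 12.9 mm: the r=3 cylinder gives a regular 16-gon of circumradius 3 (constant along its height) (perimeter = 2·16·3.000·sin(180°/16) = 18.73 mm). Overall, the cross-section is a single solid region. Total boundary length (outer) = 18.73 mm.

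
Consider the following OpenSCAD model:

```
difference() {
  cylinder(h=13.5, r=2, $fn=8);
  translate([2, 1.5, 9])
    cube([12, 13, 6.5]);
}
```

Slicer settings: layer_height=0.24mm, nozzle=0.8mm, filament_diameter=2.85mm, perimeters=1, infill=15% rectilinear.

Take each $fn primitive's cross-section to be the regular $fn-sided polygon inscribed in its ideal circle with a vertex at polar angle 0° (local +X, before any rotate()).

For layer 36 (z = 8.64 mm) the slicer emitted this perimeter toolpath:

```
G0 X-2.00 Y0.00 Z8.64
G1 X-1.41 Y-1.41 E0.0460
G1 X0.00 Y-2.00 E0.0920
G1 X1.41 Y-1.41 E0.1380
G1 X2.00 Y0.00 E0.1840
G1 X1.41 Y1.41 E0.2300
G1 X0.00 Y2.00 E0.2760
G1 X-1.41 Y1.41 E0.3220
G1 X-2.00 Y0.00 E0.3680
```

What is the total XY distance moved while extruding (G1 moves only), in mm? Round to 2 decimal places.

12.23 mm

Sum the Euclidean lengths of each G1 segment: total = 12.23 mm.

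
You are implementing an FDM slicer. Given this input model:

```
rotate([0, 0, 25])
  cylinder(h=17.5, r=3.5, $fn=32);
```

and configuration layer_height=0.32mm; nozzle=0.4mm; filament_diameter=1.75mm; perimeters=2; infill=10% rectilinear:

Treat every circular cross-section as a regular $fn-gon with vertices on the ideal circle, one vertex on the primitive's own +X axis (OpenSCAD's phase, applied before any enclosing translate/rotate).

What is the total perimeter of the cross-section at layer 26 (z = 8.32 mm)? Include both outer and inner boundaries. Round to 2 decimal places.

21.96 mm

At z = 8.32 mm: the cylinder: section is a regular 32-gon, circumradius r=3.5 (perimeter = 2·32·3.500·sin(180°/32) = 21.96 mm); (rotated 25° about Z; rotation is an isometry so areas/perimeters/island counts are preserved). Overall, the cross-section is a single solid region. Total boundary length (outer) = 21.96 mm.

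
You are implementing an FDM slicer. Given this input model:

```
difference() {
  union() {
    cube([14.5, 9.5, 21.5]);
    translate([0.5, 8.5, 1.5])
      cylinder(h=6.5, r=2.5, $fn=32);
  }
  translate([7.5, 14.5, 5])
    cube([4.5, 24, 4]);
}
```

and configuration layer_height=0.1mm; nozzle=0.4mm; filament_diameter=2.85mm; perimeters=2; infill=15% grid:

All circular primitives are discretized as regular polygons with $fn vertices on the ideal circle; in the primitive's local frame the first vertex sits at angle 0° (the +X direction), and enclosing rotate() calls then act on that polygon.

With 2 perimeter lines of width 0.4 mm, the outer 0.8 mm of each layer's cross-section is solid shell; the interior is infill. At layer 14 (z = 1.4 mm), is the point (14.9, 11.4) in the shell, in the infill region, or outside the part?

At z = 1.4 mm: the cube (footprint 14.5×9.5) is included at this height; the cylinder at (0.5, 8.5) does not reach this height (z outside [1.5, 8]); Merging all regions: only the 14.5×9.5 cube is present, so the union is just that shape — 1 connected region; the cube at (7.5, 14.5) does not reach this height (z outside [5, 9]); After the difference (first − rest): none of the subtracted shapes is present at this height, so the result so far is unchanged — 1 connected region. Overall, the cross-section is a single solid region. The nearest boundary edge runs (14.50, 0.00)→(14.50, 9.50); distance from the point to it = 1.94 mm. The point is not inside any of the regions above, so it lies outside the cross-section (1.94 mm from the nearest boundary).

outside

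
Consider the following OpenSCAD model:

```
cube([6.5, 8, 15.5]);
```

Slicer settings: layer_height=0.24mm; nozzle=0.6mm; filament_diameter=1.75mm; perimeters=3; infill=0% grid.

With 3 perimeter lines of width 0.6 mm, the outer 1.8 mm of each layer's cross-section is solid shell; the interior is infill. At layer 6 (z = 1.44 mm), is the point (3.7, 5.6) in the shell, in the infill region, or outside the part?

At z = 1.44 mm: the cube (footprint 6.5×8) is included at this height. Overall, the cross-section is a single solid region. The nearest boundary edge runs (6.50, 8.00)→(0.00, 8.00); distance from the point to it = 2.40 mm. The point is inside the cross-section and 2.40 mm from the nearest boundary — more than the 1.8 mm shell width (3 × 0.6), so it's in the infill interior.

infill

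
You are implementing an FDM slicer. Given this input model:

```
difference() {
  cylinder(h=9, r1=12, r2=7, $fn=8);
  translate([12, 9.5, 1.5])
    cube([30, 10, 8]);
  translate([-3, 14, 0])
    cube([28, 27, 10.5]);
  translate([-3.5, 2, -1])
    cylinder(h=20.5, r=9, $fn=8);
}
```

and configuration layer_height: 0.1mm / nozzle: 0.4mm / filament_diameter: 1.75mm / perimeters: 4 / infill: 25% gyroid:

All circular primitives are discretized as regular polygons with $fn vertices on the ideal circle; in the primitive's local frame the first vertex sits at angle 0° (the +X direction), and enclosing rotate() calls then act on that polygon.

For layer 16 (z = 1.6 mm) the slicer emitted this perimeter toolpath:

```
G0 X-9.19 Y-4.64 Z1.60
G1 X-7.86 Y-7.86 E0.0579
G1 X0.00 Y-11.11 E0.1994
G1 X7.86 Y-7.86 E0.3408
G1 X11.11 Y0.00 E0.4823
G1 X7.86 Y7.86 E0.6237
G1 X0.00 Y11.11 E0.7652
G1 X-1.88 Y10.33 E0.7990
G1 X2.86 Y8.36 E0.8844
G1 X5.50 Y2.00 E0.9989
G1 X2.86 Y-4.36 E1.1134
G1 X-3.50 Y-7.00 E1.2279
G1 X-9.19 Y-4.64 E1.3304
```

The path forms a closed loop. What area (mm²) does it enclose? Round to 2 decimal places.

Apply the shoelace formula to the sequence of (X, Y) vertices; enclosed area = 147.34 mm².

147.34 mm²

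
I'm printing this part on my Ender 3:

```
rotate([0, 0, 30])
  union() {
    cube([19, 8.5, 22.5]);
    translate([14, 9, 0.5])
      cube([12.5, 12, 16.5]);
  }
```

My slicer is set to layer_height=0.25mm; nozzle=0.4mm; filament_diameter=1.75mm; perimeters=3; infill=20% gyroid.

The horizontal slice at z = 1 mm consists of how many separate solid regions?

2

At z = 1 mm: the cube (footprint 19×8.5) is included at this height; the cube at (14, 9) is present — its section is the full 12.5×12 rectangle; Merging all regions: the 2 present regions are separate (no shared area or edge), so areas and boundary lengths simply add and each stays a separate island — 2 connected regions; (whole slice rotated 30° about Z — lengths, areas and connectivity unchanged). The result has 2 disconnected regions.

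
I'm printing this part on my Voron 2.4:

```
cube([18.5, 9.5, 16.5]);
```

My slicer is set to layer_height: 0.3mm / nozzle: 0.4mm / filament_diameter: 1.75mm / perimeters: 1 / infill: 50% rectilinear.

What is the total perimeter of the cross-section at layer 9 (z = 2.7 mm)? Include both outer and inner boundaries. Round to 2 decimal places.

56.00 mm

At z = 2.7 mm: the cube is present — its section is the full 18.5×9.5 rectangle (perimeter 56.00 mm). Overall, the cross-section is a single solid region. Total boundary length (outer) = 56.00 mm.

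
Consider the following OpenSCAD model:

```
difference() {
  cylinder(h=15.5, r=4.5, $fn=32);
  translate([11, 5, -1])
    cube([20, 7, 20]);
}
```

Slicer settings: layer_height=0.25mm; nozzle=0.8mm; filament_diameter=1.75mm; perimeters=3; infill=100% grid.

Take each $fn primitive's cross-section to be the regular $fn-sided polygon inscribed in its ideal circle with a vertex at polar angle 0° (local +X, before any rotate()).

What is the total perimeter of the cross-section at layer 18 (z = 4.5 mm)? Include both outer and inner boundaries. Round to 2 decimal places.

At z = 4.5 mm: the r=4.5 cylinder contributes a regular 32-gon of circumradius 4.5 (perimeter = 2·32·4.500·sin(180°/32) = 28.23 mm); the 20×7 cube at (11, 5) contributes its full rectangle (perimeter 54.00 mm); After the difference (first − rest): starting from the r=4.5 cylinder, the 20×7 cube at (11, 5) misses the remaining region (no effect) — boundary = 28.23 mm. Overall, the cross-section is a single solid region. Total boundary length (outer) = 28.23 mm.

28.23 mm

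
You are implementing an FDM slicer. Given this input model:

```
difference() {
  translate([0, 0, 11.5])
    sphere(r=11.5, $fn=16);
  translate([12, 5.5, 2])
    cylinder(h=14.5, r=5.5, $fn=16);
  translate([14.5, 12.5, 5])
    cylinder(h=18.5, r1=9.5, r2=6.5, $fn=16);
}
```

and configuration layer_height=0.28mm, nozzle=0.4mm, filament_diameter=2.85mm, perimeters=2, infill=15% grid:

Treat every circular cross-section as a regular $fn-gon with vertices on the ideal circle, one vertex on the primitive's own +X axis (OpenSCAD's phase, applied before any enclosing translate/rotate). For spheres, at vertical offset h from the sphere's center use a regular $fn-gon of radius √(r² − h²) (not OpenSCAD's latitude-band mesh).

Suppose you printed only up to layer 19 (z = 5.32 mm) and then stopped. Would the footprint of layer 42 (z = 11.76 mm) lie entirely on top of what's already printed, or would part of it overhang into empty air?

Compare the two slices. At z = 5.32: the r=11.5 sphere slices to a regular 16-gon of circumradius 9.698 (√(r²−h²) with h=6.18 from center) (area = (16/2)·9.698²·sin(360°/16) = 287.95 mm²); the cylinder at (12, 5.5): section is a regular 16-gon, circumradius r=5.5 (area = (16/2)·5.500²·sin(360°/16) = 92.61 mm²); the cone at (14.5, 12.5) (r1=9.5→r2=6.5) has section circumradius 9.448 here — a regular 16-gon (area = (16/2)·9.448²·sin(360°/16) = 273.29 mm²); After the difference (first − rest): starting from the r=11.5 sphere (287.95 mm²), the r=5.5 cylinder at (12, 5.5) partially overlaps it — only the 8.23 mm² overlap (of its 92.61 mm²) is removed, clipping the outline; the cone at (14.5, 12.5) misses the remaining region (no effect) — area = 279.73 mm². At z = 11.76: the r=11.5 sphere contributes a regular 16-gon of circumradius √(11.5²−0.26²) = 11.497 (area = (16/2)·11.497²·sin(360°/16) = 404.67 mm²); the r=5.5 cylinder at (12, 5.5) gives a regular 16-gon of circumradius 5.5 (constant along its height) (area = (16/2)·5.500²·sin(360°/16) = 92.61 mm²); the cone at (14.5, 12.5) contributes a regular 16-gon of circumradius 8.404 (interpolated between r1=9.5 and r2=6.5 at t=0.365) (area = (16/2)·8.404²·sin(360°/16) = 216.21 mm²); Taking the first minus the rest: starting from the r=11.5 sphere (404.67 mm²), the r=5.5 cylinder at (12, 5.5) partially overlaps it — only the 23.13 mm² overlap (of its 92.61 mm²) is removed, clipping the outline; the cone at (14.5, 12.5) partially overlaps it — only the 0.08 mm² overlap (of its 216.21 mm²) is removed, clipping the outline — area = 381.45 mm². Checking containment: at z = 11.76 the cross-section extends beyond the z = 5.32 cross-section by about 101.73 mm².

part overhangs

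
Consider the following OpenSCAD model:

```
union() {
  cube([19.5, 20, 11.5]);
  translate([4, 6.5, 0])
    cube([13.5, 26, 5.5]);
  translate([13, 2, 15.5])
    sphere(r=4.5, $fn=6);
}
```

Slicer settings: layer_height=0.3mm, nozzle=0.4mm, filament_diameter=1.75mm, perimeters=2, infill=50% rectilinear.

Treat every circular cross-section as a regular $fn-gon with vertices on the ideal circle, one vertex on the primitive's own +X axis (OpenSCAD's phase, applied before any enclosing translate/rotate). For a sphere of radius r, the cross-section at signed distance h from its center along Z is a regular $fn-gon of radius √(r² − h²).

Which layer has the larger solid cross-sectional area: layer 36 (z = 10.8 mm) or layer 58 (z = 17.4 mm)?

layer 36 (z = 10.8 mm)

Layer 36 (z = 10.8): the cube is present — its section is the full 19.5×20 rectangle (area 390.00 mm²); the cube at (4, 6.5) is not intersected at this z (z outside [0, 5.5]); the sphere at (13, 2) does not reach this height (|z−center|=4.700 > r=4.5); Taking the union: only the 19.5×20 cube is present, so the union is just that shape — area = 390.00 mm². So its area = 390.00 mm². Layer 58 (z = 17.4): the cube is not intersected at this z (z outside [0, 11.5]); the cube at (4, 6.5) is absent (z outside [0, 5.5]); the sphere at (13, 2): section is a regular 6-gon, circumradius = √(r²−h²) = √(4.5²−1.9²) = 4.079 (area = (6/2)·4.079²·sin(360°/6) = 43.23 mm²); Merging all regions: only the r=4.5 sphere at (13, 2) is present, so the union is just that shape — area = 43.23 mm². So its area = 43.23 mm². Layer 36 is larger (390.00 vs 43.23 mm²).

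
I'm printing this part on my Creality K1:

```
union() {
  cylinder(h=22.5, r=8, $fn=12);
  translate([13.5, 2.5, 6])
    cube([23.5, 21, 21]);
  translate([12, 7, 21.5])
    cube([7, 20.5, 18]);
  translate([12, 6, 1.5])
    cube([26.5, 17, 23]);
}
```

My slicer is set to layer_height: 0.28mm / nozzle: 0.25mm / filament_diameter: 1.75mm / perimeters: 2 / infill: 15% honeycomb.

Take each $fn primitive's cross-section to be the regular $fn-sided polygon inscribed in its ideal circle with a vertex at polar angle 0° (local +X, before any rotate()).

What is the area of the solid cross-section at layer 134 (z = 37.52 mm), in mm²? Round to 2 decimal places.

At z = 37.52 mm: the cylinder is not intersected at this z (z outside [0, 22.5]); the cube at (13.5, 2.5) is not intersected at this z (z outside [6, 27]); the 7×20.5 cube at (12, 7) contributes its full rectangle (area 143.50 mm²); the cube at (12, 6) does not reach this height (z outside [1.5, 24.5]); Merging all regions: only the 7×20.5 cube at (12, 7) is present, so the union is just that shape — area = 143.50 mm². Overall, the cross-section is a single solid region. Net area = 143.50 mm².

143.50 mm²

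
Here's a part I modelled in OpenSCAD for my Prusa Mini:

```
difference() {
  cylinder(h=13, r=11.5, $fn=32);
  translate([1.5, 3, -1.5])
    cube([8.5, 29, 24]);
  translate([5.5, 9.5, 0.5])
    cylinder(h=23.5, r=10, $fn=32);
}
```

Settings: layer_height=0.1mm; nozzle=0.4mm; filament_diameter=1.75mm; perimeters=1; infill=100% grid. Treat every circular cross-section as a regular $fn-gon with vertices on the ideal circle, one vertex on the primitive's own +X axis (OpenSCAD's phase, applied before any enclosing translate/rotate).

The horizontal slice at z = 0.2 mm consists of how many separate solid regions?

1

At z = 0.2 mm: the r=11.5 cylinder contributes a regular 32-gon of circumradius 11.5; the cube at (1.5, 3) is present — its section is the full 8.5×29 rectangle; the cylinder at (5.5, 9.5) does not reach this height (z outside [0.5, 24]); Subtracting the remaining from the first: starting from the r=11.5 cylinder, the 8.5×29 cube at (1.5, 3) partially overlaps it — only the 55.03 mm² overlap (of its 246.50 mm²) is removed, clipping the outline — 1 connected region. The result has 1 disconnected region.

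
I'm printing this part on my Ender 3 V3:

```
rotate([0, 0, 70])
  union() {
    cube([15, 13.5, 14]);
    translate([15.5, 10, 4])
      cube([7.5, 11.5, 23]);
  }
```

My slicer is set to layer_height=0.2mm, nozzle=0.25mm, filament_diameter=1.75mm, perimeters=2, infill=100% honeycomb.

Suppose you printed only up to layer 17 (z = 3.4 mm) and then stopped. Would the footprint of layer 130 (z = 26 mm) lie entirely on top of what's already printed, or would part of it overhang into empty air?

Compare the two slices. At z = 3.4: the 15×13.5 cube contributes its full rectangle (area 202.50 mm²); the cube at (15.5, 10) is not intersected at this z (z outside [4, 27]); Merging all regions: only the 15×13.5 cube is present, so the union is just that shape — area = 202.50 mm²; (whole slice rotated 70° about Z — lengths, areas and connectivity unchanged). At z = 26: the cube is absent (z outside [0, 14]); the cube at (15.5, 10) (footprint 7.5×11.5) is included at this height (area 86.25 mm²); Merging all regions: only the 7.5×11.5 cube at (15.5, 10) is present, so the union is just that shape — area = 86.25 mm²; (whole slice rotated 70° about Z — lengths, areas and connectivity unchanged). Checking containment: at z = 26 the cross-section extends beyond the z = 3.4 cross-section by about 86.25 mm².

part overhangs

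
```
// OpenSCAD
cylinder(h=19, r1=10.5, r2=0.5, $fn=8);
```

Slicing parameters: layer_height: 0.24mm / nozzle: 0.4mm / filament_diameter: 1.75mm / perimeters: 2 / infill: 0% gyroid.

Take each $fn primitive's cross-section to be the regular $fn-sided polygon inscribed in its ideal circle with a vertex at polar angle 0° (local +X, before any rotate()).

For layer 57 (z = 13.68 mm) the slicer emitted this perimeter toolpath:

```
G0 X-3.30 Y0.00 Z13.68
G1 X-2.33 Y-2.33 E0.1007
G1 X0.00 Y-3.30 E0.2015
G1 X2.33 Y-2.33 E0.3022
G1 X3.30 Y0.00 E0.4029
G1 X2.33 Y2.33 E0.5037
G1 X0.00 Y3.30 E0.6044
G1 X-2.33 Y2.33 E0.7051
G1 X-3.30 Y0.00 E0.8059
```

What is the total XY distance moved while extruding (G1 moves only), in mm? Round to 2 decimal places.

Sum the Euclidean lengths of each G1 segment: total = 20.19 mm.

20.19 mm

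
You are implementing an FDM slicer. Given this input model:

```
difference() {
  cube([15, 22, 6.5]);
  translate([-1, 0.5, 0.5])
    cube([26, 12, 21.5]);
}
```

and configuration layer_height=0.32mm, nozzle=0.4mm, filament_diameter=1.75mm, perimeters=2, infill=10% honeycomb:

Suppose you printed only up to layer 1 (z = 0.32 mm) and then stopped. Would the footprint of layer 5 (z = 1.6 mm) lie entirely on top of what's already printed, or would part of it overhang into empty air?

entirely on top

Compare the two slices. At z = 0.32: the cube is present — its section is the full 15×22 rectangle (area 330.00 mm²); the cube at (-1, 0.5) is absent (z outside [0.5, 22]); After the difference (first − rest): none of the subtracted shapes is present at this height, so the 15×22 cube is unchanged — area = 330.00 mm². At z = 1.6: the cube (footprint 15×22) is included at this height (area 330.00 mm²); the 26×12 cube at (-1, 0.5) contributes its full rectangle (area 312.00 mm²); Subtracting the remaining from the first: starting from the 15×22 cube (330.00 mm²), the 26×12 cube at (-1, 0.5) partially overlaps it — only the 180.00 mm² overlap (of its 312.00 mm²) is removed, clipping the outline — area = 150.00 mm². Checking containment: the cross-section at z = 1.6 is a subset of the cross-section at z = 0.32.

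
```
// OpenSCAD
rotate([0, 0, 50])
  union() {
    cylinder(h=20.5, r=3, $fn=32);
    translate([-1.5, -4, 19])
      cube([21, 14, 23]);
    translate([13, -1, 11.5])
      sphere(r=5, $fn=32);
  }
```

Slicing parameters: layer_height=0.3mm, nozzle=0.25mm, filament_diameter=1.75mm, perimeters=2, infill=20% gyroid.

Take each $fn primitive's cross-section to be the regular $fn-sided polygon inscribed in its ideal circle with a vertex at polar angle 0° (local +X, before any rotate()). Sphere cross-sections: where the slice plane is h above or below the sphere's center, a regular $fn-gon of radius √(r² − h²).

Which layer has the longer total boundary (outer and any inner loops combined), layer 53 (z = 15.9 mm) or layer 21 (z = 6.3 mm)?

Layer 53 (z = 15.9): the r=3 cylinder gives a regular 32-gon of circumradius 3 (constant along its height) (perimeter = 2·32·3.000·sin(180°/32) = 18.82 mm); the cube at (-1.5, -4) is not intersected at this z (z outside [19, 42]); the sphere at (13, -1): section is a regular 32-gon, circumradius = √(r²−h²) = √(5²−4.4²) = 2.375 (perimeter = 2·32·2.375·sin(180°/32) = 14.90 mm); Combining (union): the 2 present regions are separate (no shared area or edge), so areas and boundary lengths simply add and each stays a separate island — boundary = 33.72 mm; (whole slice rotated 50° about Z — lengths, areas and connectivity unchanged). So its perimeter = 33.72 mm. Layer 21 (z = 6.3): the r=3 cylinder contributes a regular 32-gon of circumradius 3 (perimeter = 2·32·3.000·sin(180°/32) = 18.82 mm); the cube at (-1.5, -4) does not reach this height (z outside [19, 42]); the sphere at (13, -1) is absent (|z−center|=5.200 > r=5); Combining (union): only the r=3 cylinder is present, so the union is just that shape — boundary = 18.82 mm; (whole slice rotated 50° about Z — lengths, areas and connectivity unchanged). So its perimeter = 18.82 mm. Layer 53 is larger (33.72 vs 18.82 mm).

layer 53 (z = 15.9 mm)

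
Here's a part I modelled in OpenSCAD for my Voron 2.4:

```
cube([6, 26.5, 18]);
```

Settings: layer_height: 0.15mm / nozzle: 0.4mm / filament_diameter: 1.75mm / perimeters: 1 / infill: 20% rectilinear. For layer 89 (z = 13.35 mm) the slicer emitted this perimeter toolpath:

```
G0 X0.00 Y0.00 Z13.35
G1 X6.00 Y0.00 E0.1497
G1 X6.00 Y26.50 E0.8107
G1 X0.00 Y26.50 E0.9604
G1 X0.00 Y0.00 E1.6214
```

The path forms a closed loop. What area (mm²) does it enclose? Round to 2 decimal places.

159.00 mm²

Apply the shoelace formula to the sequence of (X, Y) vertices; enclosed area = 159.00 mm².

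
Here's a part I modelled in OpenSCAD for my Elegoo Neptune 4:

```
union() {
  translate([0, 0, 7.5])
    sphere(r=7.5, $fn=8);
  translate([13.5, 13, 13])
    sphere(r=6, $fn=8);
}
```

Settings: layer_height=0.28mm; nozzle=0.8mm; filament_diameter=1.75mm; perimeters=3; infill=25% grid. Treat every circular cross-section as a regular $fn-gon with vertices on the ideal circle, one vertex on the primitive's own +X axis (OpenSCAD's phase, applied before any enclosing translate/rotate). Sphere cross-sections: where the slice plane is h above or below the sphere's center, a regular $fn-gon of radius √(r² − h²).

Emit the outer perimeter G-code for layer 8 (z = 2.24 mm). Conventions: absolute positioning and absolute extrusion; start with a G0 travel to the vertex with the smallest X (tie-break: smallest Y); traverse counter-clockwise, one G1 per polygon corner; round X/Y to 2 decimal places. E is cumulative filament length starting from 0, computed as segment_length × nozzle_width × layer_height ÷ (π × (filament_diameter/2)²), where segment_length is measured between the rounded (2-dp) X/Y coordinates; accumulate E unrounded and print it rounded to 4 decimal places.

At z = 2.24 mm: the r=7.5 sphere contributes a regular 8-gon of circumradius √(7.5²−5.26²) = 5.346; the sphere at (13.5, 13) is not intersected at this z (|z−center|=10.760 > r=6); Combining (union): only the r=7.5 sphere is present, so the union is just that shape — 1 connected region. The outline is a single polygon with 8 vertices. Extrusion per mm of travel: 0.8 × 0.28 / (π × 0.875²) = 0.093128. Accumulating E over each segment gives final E = 3.0495.

G0 X-5.35 Y0.00 Z2.24
G1 X-3.78 Y-3.78 E0.3812
G1 X0.00 Y-5.35 E0.7624
G1 X3.78 Y-3.78 E1.1435
G1 X5.35 Y0.00 E1.5247
G1 X3.78 Y3.78 E1.9059
G1 X0.00 Y5.35 E2.2871
G1 X-3.78 Y3.78 E2.6683
G1 X-5.35 Y0.00 E3.0495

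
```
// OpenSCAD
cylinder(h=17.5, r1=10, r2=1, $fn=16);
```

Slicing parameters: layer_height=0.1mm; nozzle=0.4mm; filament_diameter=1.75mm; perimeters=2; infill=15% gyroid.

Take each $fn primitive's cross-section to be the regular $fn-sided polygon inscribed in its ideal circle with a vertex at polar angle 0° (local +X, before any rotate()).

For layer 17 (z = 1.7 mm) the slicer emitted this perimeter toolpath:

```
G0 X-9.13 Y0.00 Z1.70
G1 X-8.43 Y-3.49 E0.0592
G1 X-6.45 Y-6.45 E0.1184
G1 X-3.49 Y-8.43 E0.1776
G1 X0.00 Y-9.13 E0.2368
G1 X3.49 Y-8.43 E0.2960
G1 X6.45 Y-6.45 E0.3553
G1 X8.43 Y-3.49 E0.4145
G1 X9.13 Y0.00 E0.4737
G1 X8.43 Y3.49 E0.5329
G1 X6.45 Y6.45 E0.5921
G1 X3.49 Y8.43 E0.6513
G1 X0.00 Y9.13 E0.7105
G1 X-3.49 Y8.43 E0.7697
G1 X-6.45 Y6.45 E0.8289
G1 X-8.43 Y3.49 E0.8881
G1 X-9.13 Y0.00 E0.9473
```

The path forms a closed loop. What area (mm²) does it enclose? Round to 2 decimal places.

Apply the shoelace formula to the sequence of (X, Y) vertices; enclosed area = 254.91 mm².

254.91 mm²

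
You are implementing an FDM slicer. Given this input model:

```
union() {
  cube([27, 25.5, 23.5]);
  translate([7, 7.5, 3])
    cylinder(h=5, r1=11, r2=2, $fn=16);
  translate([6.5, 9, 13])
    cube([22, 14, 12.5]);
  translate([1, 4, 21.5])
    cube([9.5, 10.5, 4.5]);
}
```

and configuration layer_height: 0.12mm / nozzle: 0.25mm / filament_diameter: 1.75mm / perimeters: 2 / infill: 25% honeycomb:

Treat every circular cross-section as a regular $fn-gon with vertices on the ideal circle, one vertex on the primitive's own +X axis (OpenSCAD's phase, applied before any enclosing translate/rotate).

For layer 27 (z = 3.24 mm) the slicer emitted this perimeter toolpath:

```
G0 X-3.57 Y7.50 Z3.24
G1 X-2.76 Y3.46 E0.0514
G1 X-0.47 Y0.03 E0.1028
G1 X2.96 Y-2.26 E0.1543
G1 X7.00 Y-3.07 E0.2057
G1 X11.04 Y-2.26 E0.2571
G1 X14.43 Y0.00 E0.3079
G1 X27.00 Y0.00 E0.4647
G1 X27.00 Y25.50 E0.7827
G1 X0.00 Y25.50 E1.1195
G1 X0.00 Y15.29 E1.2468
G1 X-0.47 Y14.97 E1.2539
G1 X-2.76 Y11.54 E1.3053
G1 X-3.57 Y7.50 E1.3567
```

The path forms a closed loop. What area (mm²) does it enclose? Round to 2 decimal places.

754.43 mm²

Apply the shoelace formula to the sequence of (X, Y) vertices; enclosed area = 754.43 mm².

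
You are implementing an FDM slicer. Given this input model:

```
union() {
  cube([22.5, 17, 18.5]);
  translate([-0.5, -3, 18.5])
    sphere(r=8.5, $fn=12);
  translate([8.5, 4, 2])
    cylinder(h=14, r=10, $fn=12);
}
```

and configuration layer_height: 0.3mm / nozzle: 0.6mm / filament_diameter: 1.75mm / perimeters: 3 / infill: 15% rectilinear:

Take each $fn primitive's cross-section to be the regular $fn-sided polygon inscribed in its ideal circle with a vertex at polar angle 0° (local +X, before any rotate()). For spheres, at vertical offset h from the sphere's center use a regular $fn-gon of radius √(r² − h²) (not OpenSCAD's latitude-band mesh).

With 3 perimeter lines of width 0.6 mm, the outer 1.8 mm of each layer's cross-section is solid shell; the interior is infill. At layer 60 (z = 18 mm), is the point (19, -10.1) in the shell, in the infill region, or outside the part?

outside

At z = 18 mm: the cube (footprint 22.5×17) is included at this height; the r=8.5 sphere at (-0.5, -3) contributes a regular 12-gon of circumradius √(8.5²−0.5²) = 8.485; the cylinder at (8.5, 4) is absent (z outside [2, 16]); Combining (union): the regions partially overlap (shared area 27.04 mm²), so overlapping operands fuse into one piece — 1 connected region. Overall, the cross-section is a single solid region. The nearest boundary edge runs (22.50, 0.00)→(7.18, 0.00); distance from the point to it = 10.10 mm. The point is not inside any of the regions above, so it lies outside the cross-section (10.10 mm from the nearest boundary).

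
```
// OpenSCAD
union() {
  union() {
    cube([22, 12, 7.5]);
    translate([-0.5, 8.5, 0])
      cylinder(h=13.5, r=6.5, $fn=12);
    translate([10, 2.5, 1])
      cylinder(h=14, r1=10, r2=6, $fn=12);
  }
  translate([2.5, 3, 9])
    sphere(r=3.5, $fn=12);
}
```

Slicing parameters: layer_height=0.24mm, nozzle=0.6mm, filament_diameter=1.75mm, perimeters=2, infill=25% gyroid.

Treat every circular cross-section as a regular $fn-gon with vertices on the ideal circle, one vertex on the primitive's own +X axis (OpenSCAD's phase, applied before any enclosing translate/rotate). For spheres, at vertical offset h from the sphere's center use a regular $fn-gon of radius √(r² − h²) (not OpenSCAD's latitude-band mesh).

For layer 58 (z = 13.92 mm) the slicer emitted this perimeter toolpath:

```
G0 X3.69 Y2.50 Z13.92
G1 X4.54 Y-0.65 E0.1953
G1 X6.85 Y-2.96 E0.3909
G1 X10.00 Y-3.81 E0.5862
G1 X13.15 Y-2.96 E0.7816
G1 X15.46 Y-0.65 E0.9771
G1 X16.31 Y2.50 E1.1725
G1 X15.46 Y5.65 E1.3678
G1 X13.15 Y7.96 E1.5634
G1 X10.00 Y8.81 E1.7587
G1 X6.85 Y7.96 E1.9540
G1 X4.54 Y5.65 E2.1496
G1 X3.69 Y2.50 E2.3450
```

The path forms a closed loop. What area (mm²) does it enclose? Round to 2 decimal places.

Apply the shoelace formula to the sequence of (X, Y) vertices; enclosed area = 119.28 mm².

119.28 mm²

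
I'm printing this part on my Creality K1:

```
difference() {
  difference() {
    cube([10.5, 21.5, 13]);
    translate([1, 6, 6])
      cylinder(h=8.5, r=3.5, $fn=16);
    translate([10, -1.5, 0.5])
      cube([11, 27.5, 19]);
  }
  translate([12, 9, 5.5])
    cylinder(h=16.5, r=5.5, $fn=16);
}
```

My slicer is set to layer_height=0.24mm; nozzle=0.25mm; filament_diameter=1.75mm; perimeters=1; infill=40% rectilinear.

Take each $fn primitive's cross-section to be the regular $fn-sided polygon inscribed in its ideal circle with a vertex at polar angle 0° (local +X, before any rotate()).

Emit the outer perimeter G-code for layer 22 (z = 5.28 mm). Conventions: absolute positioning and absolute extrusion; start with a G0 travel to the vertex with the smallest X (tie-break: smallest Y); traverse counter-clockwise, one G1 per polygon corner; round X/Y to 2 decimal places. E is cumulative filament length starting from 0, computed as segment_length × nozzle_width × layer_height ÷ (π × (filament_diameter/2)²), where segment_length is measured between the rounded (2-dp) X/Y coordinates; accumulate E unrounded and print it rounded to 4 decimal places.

At z = 5.28 mm: the cube is present — its section is the full 10.5×21.5 rectangle; the cylinder at (1, 6) does not reach this height (z outside [6, 14.5]); the 11×27.5 cube at (10, -1.5) contributes its full rectangle; Taking the first minus the rest: starting from the 10.5×21.5 cube, the 11×27.5 cube at (10, -1.5) partially overlaps it — only the 10.75 mm² overlap (of its 302.50 mm²) is removed, clipping the outline — 1 connected region; the cylinder at (12, 9) does not reach this height (z outside [5.5, 22]); Subtracting the remaining from the first: none of the subtracted shapes is present at this height, so that combined region is unchanged — 1 connected region. The outline is a single polygon with 4 vertices. Extrusion per mm of travel: 0.25 × 0.24 / (π × 0.875²) = 0.024945. Accumulating E over each segment gives final E = 1.5715.

G0 X0.00 Y0.00 Z5.28
G1 X10.00 Y0.00 E0.2495
G1 X10.00 Y21.50 E0.7858
G1 X0.00 Y21.50 E1.0352
G1 X0.00 Y0.00 E1.5715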